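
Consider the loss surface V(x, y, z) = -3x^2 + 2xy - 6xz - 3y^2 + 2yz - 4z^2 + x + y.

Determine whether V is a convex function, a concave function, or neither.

concave

V is quadratic, so its Hessian is the constant matrix H = [[-6, 2, -6], [2, -6, 2], [-6, 2, -8]].
Leading principal minors: -6, 32, -64.
Signs alternate −, +, − ⇒ H ≺ 0 ⇒ concave.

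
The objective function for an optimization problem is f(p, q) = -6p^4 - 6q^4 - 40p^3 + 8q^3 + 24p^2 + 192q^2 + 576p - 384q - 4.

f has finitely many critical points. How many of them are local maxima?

4

f separates as a function of p plus a function of q, so ∇f=0 decouples.
∂f/∂p = -24(p - 2)(p + 3)(p + 4) = 0 at p ∈ {-4, -3, 2}; ∂f/∂q = -24(q - 4)(q - 1)(q + 4) = 0 at q ∈ {-4, 1, 4}.
The Hessian is diagonal: diag(f_pp, f_qq). Second derivatives: f_pp(-4)=-144, f_pp(-3)=120, f_pp(2)=-720; f_qq(-4)=-960, f_qq(1)=360, f_qq(4)=-576.
Local maxima occur where both diagonal entries negative: (-4, -4), (-4, 4), (2, -4), (2, 4). Count: 4.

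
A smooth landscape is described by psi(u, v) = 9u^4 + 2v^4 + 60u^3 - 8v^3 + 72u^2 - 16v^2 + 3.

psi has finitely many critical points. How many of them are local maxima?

1

psi separates as a function of u plus a function of v, so ∇psi=0 decouples.
∂psi/∂u = 36u(u + 1)(u + 4) = 0 at u ∈ {-4, -1, 0}; ∂psi/∂v = 8v(v - 4)(v + 1) = 0 at v ∈ {-1, 0, 4}.
The Hessian is diagonal: diag(psi_uu, psi_vv). Second derivatives: psi_uu(-4)=432, psi_uu(-1)=-108, psi_uu(0)=144; psi_vv(-1)=40, psi_vv(0)=-32, psi_vv(4)=160.
Local maxima occur where both diagonal entries negative: (-1, 0). Count: 1.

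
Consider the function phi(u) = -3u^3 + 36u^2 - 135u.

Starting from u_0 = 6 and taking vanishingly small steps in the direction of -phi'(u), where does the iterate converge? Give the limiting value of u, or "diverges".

phi'(u) = -9(u - 5)(u - 3), so phi'(6) = -27.
Gradient descent moves in the -phi' direction, i.e. u is increasing.
There is no critical point above u=6, and phi' keeps the same sign, so the iterate runs off to +∞.

diverges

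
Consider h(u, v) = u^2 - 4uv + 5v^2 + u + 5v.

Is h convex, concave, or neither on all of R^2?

convex

h is quadratic, so its Hessian is the constant matrix H = [[2, -4], [-4, 10]].
det(H) = 4, tr(H) = 12.
det(H) > 0 and tr(H) > 0, so H is positive definite everywhere: convex.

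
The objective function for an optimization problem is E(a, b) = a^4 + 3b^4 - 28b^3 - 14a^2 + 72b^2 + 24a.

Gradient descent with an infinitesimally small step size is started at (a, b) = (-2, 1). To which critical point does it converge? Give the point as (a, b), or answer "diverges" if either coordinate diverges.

E is separable, so gradient descent decouples: a follows -∂E/∂a, b follows -∂E/∂b.
∂E/∂a = 4(a - 2)(a - 1)(a + 3); at a=-2 this is 48, so a decreases.
∂E/∂b = 12b(b - 4)(b - 3); at b=1 this is 72, so b decreases.
a converges to its nearest critical value -3 (a local min of the a-part); b converges to 0. The iterate converges to (-3, 0).

(-3, 0)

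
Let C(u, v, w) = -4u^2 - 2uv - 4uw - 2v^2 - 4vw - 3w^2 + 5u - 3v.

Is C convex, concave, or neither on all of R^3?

concave

C is quadratic, so its Hessian is the constant matrix H = [[-8, -2, -4], [-2, -4, -4], [-4, -4, -6]].
Leading principal minors: -8, 28, -40.
Signs alternate −, +, − ⇒ H ≺ 0 ⇒ concave.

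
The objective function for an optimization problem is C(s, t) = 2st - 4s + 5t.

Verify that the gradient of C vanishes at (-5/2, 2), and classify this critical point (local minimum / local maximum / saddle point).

∇C = (2t - 4, 2s + 5); substituting (-5/2, 2) gives ∇C = (0, 0), so (-5/2, 2) is indeed a critical point.
The Hessian of C is constant: H = [[0, 2], [2, 0]].
det(H) = 0·0 − 2² = -4.
Since det(H) < 0, H is indefinite and the critical point is a saddle point.

saddle point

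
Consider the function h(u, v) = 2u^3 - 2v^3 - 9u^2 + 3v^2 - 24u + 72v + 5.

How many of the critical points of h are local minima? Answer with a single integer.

1

h separates as a function of u plus a function of v, so ∇h=0 decouples.
∂h/∂u = 6(u - 4)(u + 1) = 0 at u ∈ {-1, 4}; ∂h/∂v = -6(v - 4)(v + 3) = 0 at v ∈ {-3, 4}.
The Hessian is diagonal: diag(h_uu, h_vv). Second derivatives: h_uu(-1)=-30, h_uu(4)=30; h_vv(-3)=42, h_vv(4)=-42.
Local minima occur where both diagonal entries positive: (4, -3). Count: 1.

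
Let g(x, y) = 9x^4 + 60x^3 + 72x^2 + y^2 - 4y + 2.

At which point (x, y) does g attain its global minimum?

g(x,y) separates as P(x) + Q(y) + 2, so its minimum is min P + min Q + 2.
P'(x) = 36x(x + 1)(x + 4) vanishes at x ∈ {-4, -1, 0}; Q'(y) = 2y - 4 vanishes at y ∈ {2}.
Local minima of P (where P''>0): P(-4)=-384, P(0)=0. Local minima of Q: Q(2)=-4.
So the global minimum of g is P(-4) + Q(2) + 2 = -384 − 4 + 2 = -386, attained at (-4, 2).

(-4, 2)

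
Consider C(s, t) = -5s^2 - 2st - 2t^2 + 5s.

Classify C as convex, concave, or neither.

concave

C is quadratic, so its Hessian is the constant matrix H = [[-10, -2], [-2, -4]].
det(H) = 36, tr(H) = -14.
det(H) > 0 and tr(H) < 0, so H is negative definite everywhere: concave.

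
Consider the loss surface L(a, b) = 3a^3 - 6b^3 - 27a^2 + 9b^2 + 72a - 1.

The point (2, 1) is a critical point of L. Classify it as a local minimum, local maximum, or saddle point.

The mixed partial ∂²L/∂a∂b is 0, so the Hessian at any point is diag(L_aa, L_bb) = diag(18(a - 3), 18(-2b + 1)).
At (2, 1): H = diag(-18, -18).
Both eigenvalues are negative, so H is negative definite: a local maximum.

local maximum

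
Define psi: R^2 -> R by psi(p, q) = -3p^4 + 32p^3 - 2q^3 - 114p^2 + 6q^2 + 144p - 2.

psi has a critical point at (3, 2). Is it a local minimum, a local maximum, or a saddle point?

The mixed partial ∂²psi/∂p∂q is 0, so the Hessian at any point is diag(psi_pp, psi_qq) = diag(12(-3p^2 + 16p - 19), 12(-q + 1)).
At (3, 2): H = diag(24, -12).
The eigenvalues have opposite signs, so H is indefinite: a saddle point.

saddle point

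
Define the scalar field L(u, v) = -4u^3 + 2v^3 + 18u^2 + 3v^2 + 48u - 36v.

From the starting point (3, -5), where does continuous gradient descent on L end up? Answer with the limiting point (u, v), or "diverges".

diverges

L is separable, so gradient descent decouples: u follows -∂L/∂u, v follows -∂L/∂v.
∂L/∂u = -12(u - 4)(u + 1); at u=3 this is 48, so u decreases.
∂L/∂v = 6(v - 2)(v + 3); at v=-5 this is 84, so v decreases.
The v-coordinate has no critical point in that direction and runs off to infinity.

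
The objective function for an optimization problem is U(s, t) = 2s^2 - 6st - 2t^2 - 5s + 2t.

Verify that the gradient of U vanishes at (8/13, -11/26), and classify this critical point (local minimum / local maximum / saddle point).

saddle point

∇U = (4s - 6t - 5, -6s - 4t + 2); substituting (8/13, -11/26) gives ∇U = (0, 0), so (8/13, -11/26) is indeed a critical point.
The Hessian of U is constant: H = [[4, -6], [-6, -4]].
det(H) = 4·(-4) − (-6)² = -52.
Since det(H) < 0, H is indefinite and the critical point is a saddle point.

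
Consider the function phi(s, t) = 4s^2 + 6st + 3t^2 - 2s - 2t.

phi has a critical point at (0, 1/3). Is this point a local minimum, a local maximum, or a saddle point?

The Hessian of phi is constant: H = [[8, 6], [6, 6]].
det(H) = 8·6 − 6² = 12.
det(H) > 0 and tr(H) = 14 > 0, so H is positive definite and the point is a local minimum.

local minimum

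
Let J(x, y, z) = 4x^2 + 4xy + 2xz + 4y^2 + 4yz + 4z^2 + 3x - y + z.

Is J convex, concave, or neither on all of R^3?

convex

J is quadratic, so its Hessian is the constant matrix H = [[8, 4, 2], [4, 8, 4], [2, 4, 8]].
Leading principal minors: 8, 48, 288.
All positive ⇒ H ≻ 0 ⇒ convex.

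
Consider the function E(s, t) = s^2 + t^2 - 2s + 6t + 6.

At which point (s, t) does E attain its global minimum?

E(s,t) separates as P(s) + Q(t) + 6, so its minimum is min P + min Q + 6.
P'(s) = 2s - 2 vanishes at s ∈ {1}; Q'(t) = 2(t + 3) vanishes at t ∈ {-3}.
Local minima of P (where P''>0): P(1)=-1. Local minima of Q: Q(-3)=-9.
So the global minimum of E is P(1) + Q(-3) + 6 = -1 − 9 + 6 = -4, attained at (1, -3).

(1, -3)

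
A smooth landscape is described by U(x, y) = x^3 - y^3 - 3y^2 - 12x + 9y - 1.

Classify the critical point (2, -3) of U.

local minimum

The mixed partial ∂²U/∂x∂y is 0, so the Hessian at any point is diag(U_xx, U_yy) = diag(6x, -6(y + 1)).
At (2, -3): H = diag(12, 12).
Both eigenvalues are positive, so H is positive definite: a local minimum.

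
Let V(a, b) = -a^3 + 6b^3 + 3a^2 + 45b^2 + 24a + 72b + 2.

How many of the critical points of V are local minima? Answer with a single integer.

1

V separates as a function of a plus a function of b, so ∇V=0 decouples.
∂V/∂a = -3(a - 4)(a + 2) = 0 at a ∈ {-2, 4}; ∂V/∂b = 18(b + 1)(b + 4) = 0 at b ∈ {-4, -1}.
The Hessian is diagonal: diag(V_aa, V_bb). Second derivatives: V_aa(-2)=18, V_aa(4)=-18; V_bb(-4)=-54, V_bb(-1)=54.
Local minima occur where both diagonal entries positive: (-2, -1). Count: 1.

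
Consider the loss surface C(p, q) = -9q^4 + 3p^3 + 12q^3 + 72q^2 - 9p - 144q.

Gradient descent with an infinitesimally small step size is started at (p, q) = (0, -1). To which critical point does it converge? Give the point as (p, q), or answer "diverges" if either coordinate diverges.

C is separable, so gradient descent decouples: p follows -∂C/∂p, q follows -∂C/∂q.
∂C/∂p = 9(p - 1)(p + 1); at p=0 this is -9, so p increases.
∂C/∂q = -36(q - 2)(q - 1)(q + 2); at q=-1 this is -216, so q increases.
p converges to its nearest critical value 1 (a local min of the p-part); q converges to 1. The iterate converges to (1, 1).

(1, 1)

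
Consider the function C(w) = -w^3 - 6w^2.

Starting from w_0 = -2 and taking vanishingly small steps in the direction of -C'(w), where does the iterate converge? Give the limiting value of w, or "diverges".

-4

C'(w) = -3w(w + 4), so C'(-2) = 12.
Gradient descent moves in the -C' direction, i.e. w is decreasing.
The nearest critical point in that direction is w = -4, where C'' = 12 > 0 (a local minimum). The iterate converges there.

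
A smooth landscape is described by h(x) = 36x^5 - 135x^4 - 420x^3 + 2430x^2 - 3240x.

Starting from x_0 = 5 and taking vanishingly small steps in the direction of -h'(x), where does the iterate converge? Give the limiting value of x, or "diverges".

h'(x) = 180(x - 3)(x - 2)(x - 1)(x + 3), so h'(5) = 34560.
Gradient descent moves in the -h' direction, i.e. x is decreasing.
The nearest critical point in that direction is x = 3, where h'' = 2160 > 0 (a local minimum). The iterate converges there.

3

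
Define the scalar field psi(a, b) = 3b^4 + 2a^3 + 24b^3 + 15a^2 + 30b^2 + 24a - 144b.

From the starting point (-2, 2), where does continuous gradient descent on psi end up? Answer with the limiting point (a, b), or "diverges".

(-1, 1)

psi is separable, so gradient descent decouples: a follows -∂psi/∂a, b follows -∂psi/∂b.
∂psi/∂a = 6(a + 1)(a + 4); at a=-2 this is -12, so a increases.
∂psi/∂b = 12(b - 1)(b + 3)(b + 4); at b=2 this is 360, so b decreases.
a converges to its nearest critical value -1 (a local min of the a-part); b converges to 1. The iterate converges to (-1, 1).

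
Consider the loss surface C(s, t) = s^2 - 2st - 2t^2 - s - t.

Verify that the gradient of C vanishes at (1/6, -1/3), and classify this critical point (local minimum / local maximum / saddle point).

∇C = (2s - 2t - 1, -2s - 4t - 1); substituting (1/6, -1/3) gives ∇C = (0, 0), so (1/6, -1/3) is indeed a critical point.
The Hessian of C is constant: H = [[2, -2], [-2, -4]].
det(H) = 2·(-4) − (-2)² = -12.
Since det(H) < 0, H is indefinite and the critical point is a saddle point.

saddle point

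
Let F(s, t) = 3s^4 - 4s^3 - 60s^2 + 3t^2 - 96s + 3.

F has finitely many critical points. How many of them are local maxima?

0

F separates as a function of s plus a function of t, so ∇F=0 decouples.
∂F/∂s = 12(s - 4)(s + 1)(s + 2) = 0 at s ∈ {-2, -1, 4}; ∂F/∂t = 6t = 0 at t ∈ {0}.
The Hessian is diagonal: diag(F_ss, F_tt). Second derivatives: F_ss(-2)=72, F_ss(-1)=-60, F_ss(4)=360; F_tt(0)=6.
Local maxima occur where both diagonal entries negative: none. Count: 0.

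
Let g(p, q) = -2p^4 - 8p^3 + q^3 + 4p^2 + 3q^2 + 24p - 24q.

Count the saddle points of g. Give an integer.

g separates as a function of p plus a function of q, so ∇g=0 decouples.
∂g/∂p = -8(p - 1)(p + 1)(p + 3) = 0 at p ∈ {-3, -1, 1}; ∂g/∂q = 3(q - 2)(q + 4) = 0 at q ∈ {-4, 2}.
The Hessian is diagonal: diag(g_pp, g_qq). Second derivatives: g_pp(-3)=-64, g_pp(-1)=32, g_pp(1)=-64; g_qq(-4)=-18, g_qq(2)=18.
Saddle points occur where the two diagonal entries have opposite signs: (-3, 2), (-1, -4), (1, 2). Count: 3.

3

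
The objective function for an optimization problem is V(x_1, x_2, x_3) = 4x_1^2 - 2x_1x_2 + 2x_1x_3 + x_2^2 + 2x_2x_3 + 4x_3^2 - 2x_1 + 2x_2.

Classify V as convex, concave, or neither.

V is quadratic, so its Hessian is the constant matrix H = [[8, -2, 2], [-2, 2, 2], [2, 2, 8]].
Leading principal minors: 8, 12, 40.
All positive ⇒ H ≻ 0 ⇒ convex.

convex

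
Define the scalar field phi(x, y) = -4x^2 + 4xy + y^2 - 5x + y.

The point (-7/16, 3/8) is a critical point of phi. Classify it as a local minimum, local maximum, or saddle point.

The Hessian of phi is constant: H = [[-8, 4], [4, 2]].
det(H) = (-8)·2 − 4² = -32.
Since det(H) < 0, H is indefinite and the critical point is a saddle point.

saddle point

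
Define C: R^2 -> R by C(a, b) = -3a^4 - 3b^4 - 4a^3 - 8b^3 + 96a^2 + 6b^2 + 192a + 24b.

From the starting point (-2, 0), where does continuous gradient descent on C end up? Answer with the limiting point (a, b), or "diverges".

C is separable, so gradient descent decouples: a follows -∂C/∂a, b follows -∂C/∂b.
∂C/∂a = -12(a - 4)(a + 1)(a + 4); at a=-2 this is -144, so a increases.
∂C/∂b = -12(b - 1)(b + 1)(b + 2); at b=0 this is 24, so b decreases.
a converges to its nearest critical value -1 (a local min of the a-part); b converges to -1. The iterate converges to (-1, -1).

(-1, -1)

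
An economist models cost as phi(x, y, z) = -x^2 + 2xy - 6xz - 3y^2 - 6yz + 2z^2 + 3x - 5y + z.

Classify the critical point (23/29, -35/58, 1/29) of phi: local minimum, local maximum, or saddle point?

saddle point

The Hessian is constant: H = [[-2, 2, -6], [2, -6, -6], [-6, -6, 4]].
Leading principal minors: Δ₁ = -2, Δ₂ = 8, Δ₃ = 464.
The minors fit neither the all-positive nor the alternating-sign pattern, so H is indefinite: a saddle point.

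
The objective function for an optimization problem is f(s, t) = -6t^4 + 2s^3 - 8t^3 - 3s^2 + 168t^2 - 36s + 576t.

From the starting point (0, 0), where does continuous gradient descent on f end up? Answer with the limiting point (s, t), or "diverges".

f is separable, so gradient descent decouples: s follows -∂f/∂s, t follows -∂f/∂t.
∂f/∂s = 6(s - 3)(s + 2); at s=0 this is -36, so s increases.
∂f/∂t = -24(t - 4)(t + 2)(t + 3); at t=0 this is 576, so t decreases.
s converges to its nearest critical value 3 (a local min of the s-part); t converges to -2. The iterate converges to (3, -2).

(3, -2)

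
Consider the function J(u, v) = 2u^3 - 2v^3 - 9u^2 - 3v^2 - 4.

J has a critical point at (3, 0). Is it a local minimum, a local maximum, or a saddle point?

The mixed partial ∂²J/∂u∂v is 0, so the Hessian at any point is diag(J_uu, J_vv) = diag(6(2u - 3), -6(2v + 1)).
At (3, 0): H = diag(18, -6).
The eigenvalues have opposite signs, so H is indefinite: a saddle point.

saddle point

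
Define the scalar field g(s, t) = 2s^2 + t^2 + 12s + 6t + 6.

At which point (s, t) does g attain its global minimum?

g(s,t) separates as P(s) + Q(t) + 6, so its minimum is min P + min Q + 6.
P'(s) = 4s + 12 vanishes at s ∈ {-3}; Q'(t) = 2(t + 3) vanishes at t ∈ {-3}.
Local minima of P (where P''>0): P(-3)=-18. Local minima of Q: Q(-3)=-9.
So the global minimum of g is P(-3) + Q(-3) + 6 = -18 − 9 + 6 = -21, attained at (-3, -3).

(-3, -3)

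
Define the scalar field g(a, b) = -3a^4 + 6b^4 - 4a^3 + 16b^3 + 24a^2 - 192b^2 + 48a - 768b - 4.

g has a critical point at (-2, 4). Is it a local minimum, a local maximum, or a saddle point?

The mixed partial ∂²g/∂a∂b is 0, so the Hessian at any point is diag(g_aa, g_bb) = diag(12(-3a^2 - 2a + 4), 24(3b^2 + 4b - 16)).
At (-2, 4): H = diag(-48, 1152).
The eigenvalues have opposite signs, so H is indefinite: a saddle point.

saddle point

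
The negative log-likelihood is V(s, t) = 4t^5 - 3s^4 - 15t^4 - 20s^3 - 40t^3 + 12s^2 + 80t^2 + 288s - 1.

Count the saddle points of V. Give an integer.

V separates as a function of s plus a function of t, so ∇V=0 decouples.
∂V/∂s = -12(s - 2)(s + 3)(s + 4) = 0 at s ∈ {-4, -3, 2}; ∂V/∂t = 20t(t - 4)(t - 1)(t + 2) = 0 at t ∈ {-2, 0, 1, 4}.
The Hessian is diagonal: diag(V_ss, V_tt). Second derivatives: V_ss(-4)=-72, V_ss(-3)=60, V_ss(2)=-360; V_tt(-2)=-720, V_tt(0)=160, V_tt(1)=-180, V_tt(4)=1440.
Saddle points occur where the two diagonal entries have opposite signs: (-4, 0), (-4, 4), (-3, -2), (-3, 1), (2, 0), (2, 4). Count: 6.

6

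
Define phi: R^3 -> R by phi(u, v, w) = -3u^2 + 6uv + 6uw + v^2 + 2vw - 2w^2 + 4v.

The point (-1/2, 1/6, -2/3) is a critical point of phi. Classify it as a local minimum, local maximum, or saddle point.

The Hessian is constant: H = [[-6, 6, 6], [6, 2, 2], [6, 2, -4]].
Leading principal minors: Δ₁ = -6, Δ₂ = -48, Δ₃ = 288.
The minors fit neither the all-positive nor the alternating-sign pattern, so H is indefinite: a saddle point.

saddle point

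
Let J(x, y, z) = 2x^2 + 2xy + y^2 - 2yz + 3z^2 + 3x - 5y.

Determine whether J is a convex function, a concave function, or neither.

convex

J is quadratic, so its Hessian is the constant matrix H = [[4, 2, 0], [2, 2, -2], [0, -2, 6]].
Leading principal minors: 4, 4, 8.
All positive ⇒ H ≻ 0 ⇒ convex.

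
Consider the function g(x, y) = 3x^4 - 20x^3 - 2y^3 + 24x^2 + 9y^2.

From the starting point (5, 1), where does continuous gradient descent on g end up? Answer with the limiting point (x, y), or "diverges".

(4, 0)

g is separable, so gradient descent decouples: x follows -∂g/∂x, y follows -∂g/∂y.
∂g/∂x = 12x(x - 4)(x - 1); at x=5 this is 240, so x decreases.
∂g/∂y = -6y(y - 3); at y=1 this is 12, so y decreases.
x converges to its nearest critical value 4 (a local min of the x-part); y converges to 0. The iterate converges to (4, 0).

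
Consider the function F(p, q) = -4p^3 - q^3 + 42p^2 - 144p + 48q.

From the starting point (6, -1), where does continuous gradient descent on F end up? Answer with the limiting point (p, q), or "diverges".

diverges

F is separable, so gradient descent decouples: p follows -∂F/∂p, q follows -∂F/∂q.
∂F/∂p = -12(p - 4)(p - 3); at p=6 this is -72, so p increases.
∂F/∂q = -3(q - 4)(q + 4); at q=-1 this is 45, so q decreases.
The p-coordinate has no critical point in that direction and runs off to infinity.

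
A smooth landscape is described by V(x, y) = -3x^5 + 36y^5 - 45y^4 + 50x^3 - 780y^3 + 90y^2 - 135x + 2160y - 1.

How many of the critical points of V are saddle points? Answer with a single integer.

8

V separates as a function of x plus a function of y, so ∇V=0 decouples.
∂V/∂x = -15(x - 3)(x - 1)(x + 1)(x + 3) = 0 at x ∈ {-3, -1, 1, 3}; ∂V/∂y = 180(y - 4)(y - 1)(y + 1)(y + 3) = 0 at y ∈ {-3, -1, 1, 4}.
The Hessian is diagonal: diag(V_xx, V_yy). Second derivatives: V_xx(-3)=720, V_xx(-1)=-240, V_xx(1)=240, V_xx(3)=-720; V_yy(-3)=-10080, V_yy(-1)=3600, V_yy(1)=-4320, V_yy(4)=18900.
Saddle points occur where the two diagonal entries have opposite signs: (-3, -3), (-3, 1), (-1, -1), (-1, 4), (1, -3), (1, 1), (3, -1), (3, 4). Count: 8.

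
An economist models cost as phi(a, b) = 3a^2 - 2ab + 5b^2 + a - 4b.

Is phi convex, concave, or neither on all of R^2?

phi is quadratic, so its Hessian is the constant matrix H = [[6, -2], [-2, 10]].
det(H) = 56, tr(H) = 16.
det(H) > 0 and tr(H) > 0, so H is positive definite everywhere: convex.

convex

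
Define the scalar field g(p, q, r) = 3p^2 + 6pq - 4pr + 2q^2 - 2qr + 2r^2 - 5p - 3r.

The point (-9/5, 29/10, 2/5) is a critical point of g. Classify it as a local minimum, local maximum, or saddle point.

saddle point

The Hessian is constant: H = [[6, 6, -4], [6, 4, -2], [-4, -2, 4]].
Leading principal minors: Δ₁ = 6, Δ₂ = -12, Δ₃ = -40.
The minors fit neither the all-positive nor the alternating-sign pattern, so H is indefinite: a saddle point.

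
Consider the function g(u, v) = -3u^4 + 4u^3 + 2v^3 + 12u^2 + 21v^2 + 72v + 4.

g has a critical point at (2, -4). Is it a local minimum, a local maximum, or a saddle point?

The mixed partial ∂²g/∂u∂v is 0, so the Hessian at any point is diag(g_uu, g_vv) = diag(12(-3u^2 + 2u + 2), 6(2v + 7)).
At (2, -4): H = diag(-72, -6).
Both eigenvalues are negative, so H is negative definite: a local maximum.

local maximum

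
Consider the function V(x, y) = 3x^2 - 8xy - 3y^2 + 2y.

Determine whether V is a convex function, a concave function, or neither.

V is quadratic, so its Hessian is the constant matrix H = [[6, -8], [-8, -6]].
det(H) = -100, tr(H) = 0.
det(H) < 0, so H is indefinite: neither convex nor concave.

neither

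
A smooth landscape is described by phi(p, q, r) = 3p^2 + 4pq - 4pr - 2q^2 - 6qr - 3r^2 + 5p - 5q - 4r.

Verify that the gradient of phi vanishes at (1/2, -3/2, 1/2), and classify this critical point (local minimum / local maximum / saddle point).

saddle point

∇phi = (6p + 4q - 4r + 5, 4p - 4q - 6r - 5, -4p - 6q - 6r - 4); substituting (1/2, -3/2, 1/2) gives ∇phi = (0, 0, 0), so (1/2, -3/2, 1/2) is indeed a critical point.
The Hessian is constant: H = [[6, 4, -4], [4, -4, -6], [-4, -6, -6]].
Leading principal minors: Δ₁ = 6, Δ₂ = -40, Δ₃ = 280.
The minors fit neither the all-positive nor the alternating-sign pattern, so H is indefinite: a saddle point.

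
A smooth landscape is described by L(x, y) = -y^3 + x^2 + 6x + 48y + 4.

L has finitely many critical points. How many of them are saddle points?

L separates as a function of x plus a function of y, so ∇L=0 decouples.
∂L/∂x = 2(x + 3) = 0 at x ∈ {-3}; ∂L/∂y = -3(y - 4)(y + 4) = 0 at y ∈ {-4, 4}.
The Hessian is diagonal: diag(L_xx, L_yy). Second derivatives: L_xx(-3)=2; L_yy(-4)=24, L_yy(4)=-24.
Saddle points occur where the two diagonal entries have opposite signs: (-3, 4). Count: 1.

1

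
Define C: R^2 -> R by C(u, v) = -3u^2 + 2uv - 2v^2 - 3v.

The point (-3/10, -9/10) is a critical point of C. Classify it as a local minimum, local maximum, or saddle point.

The Hessian of C is constant: H = [[-6, 2], [2, -4]].
det(H) = (-6)·(-4) − 2² = 20.
det(H) > 0 and tr(H) = -10 < 0, so H is negative definite and the point is a local maximum.

local maximum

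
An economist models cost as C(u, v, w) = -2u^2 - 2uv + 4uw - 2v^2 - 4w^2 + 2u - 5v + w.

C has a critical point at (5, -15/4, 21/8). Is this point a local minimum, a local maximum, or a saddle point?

local maximum

The Hessian is constant: H = [[-4, -2, 4], [-2, -4, 0], [4, 0, -8]].
Leading principal minors: Δ₁ = -4, Δ₂ = 12, Δ₃ = -32.
The minors alternate sign starting negative (−, +, −), so H is negative definite: a local maximum.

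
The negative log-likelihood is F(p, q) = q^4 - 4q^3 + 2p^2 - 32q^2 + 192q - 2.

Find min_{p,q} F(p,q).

-770

F(p,q) separates as A(p) + B(q) − 2, so its minimum is min A + min B − 2.
A'(p) = 4p vanishes at p ∈ {0}; B'(q) = 4(q - 4)(q - 3)(q + 4) vanishes at q ∈ {-4, 3, 4}.
Local minima of A (where A''>0): A(0)=0. Local minima of B: B(-4)=-768, B(4)=256.
So the global minimum of F is A(0) + B(-4) − 2 = 0 − 768 − 2 = -770, attained at (0, -4).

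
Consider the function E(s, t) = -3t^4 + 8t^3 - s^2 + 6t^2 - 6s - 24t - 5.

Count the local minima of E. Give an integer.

0

E separates as a function of s plus a function of t, so ∇E=0 decouples.
∂E/∂s = -2(s + 3) = 0 at s ∈ {-3}; ∂E/∂t = -12(t - 2)(t - 1)(t + 1) = 0 at t ∈ {-1, 1, 2}.
The Hessian is diagonal: diag(E_ss, E_tt). Second derivatives: E_ss(-3)=-2; E_tt(-1)=-72, E_tt(1)=24, E_tt(2)=-36.
Local minima occur where both diagonal entries positive: none. Count: 0.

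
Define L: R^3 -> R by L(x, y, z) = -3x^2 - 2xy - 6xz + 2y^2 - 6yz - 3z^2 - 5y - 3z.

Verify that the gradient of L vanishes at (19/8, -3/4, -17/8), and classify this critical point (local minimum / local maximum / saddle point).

∇L = (-6x - 2y - 6z, -2x + 4y - 6z - 5, -6x - 6y - 6z - 3); substituting (19/8, -3/4, -17/8) gives ∇L = (0, 0, 0), so (19/8, -3/4, -17/8) is indeed a critical point.
The Hessian is constant: H = [[-6, -2, -6], [-2, 4, -6], [-6, -6, -6]].
Leading principal minors: Δ₁ = -6, Δ₂ = -28, Δ₃ = 96.
The minors fit neither the all-positive nor the alternating-sign pattern, so H is indefinite: a saddle point.

saddle point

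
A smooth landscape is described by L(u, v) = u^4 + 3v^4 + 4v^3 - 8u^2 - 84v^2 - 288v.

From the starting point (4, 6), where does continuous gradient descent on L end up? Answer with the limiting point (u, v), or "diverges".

(2, 4)

L is separable, so gradient descent decouples: u follows -∂L/∂u, v follows -∂L/∂v.
∂L/∂u = 4u(u - 2)(u + 2); at u=4 this is 192, so u decreases.
∂L/∂v = 12(v - 4)(v + 2)(v + 3); at v=6 this is 1728, so v decreases.
u converges to its nearest critical value 2 (a local min of the u-part); v converges to 4. The iterate converges to (2, 4).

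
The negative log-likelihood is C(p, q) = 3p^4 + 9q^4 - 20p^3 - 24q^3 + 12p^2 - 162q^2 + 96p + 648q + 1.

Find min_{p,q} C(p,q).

-2085

C(p,q) separates as A(p) + B(q) + 1, so its minimum is min A + min B + 1.
A'(p) = 12(p - 4)(p - 2)(p + 1) vanishes at p ∈ {-1, 2, 4}; B'(q) = 36(q - 3)(q - 2)(q + 3) vanishes at q ∈ {-3, 2, 3}.
Local minima of A (where A''>0): A(-1)=-61, A(4)=64. Local minima of B: B(-3)=-2025, B(3)=567.
So the global minimum of C is A(-1) + B(-3) + 1 = -61 − 2025 + 1 = -2085, attained at (-1, -3).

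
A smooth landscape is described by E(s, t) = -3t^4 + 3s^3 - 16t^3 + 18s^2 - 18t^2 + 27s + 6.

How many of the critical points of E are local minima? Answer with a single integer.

E separates as a function of s plus a function of t, so ∇E=0 decouples.
∂E/∂s = 9(s + 1)(s + 3) = 0 at s ∈ {-3, -1}; ∂E/∂t = -12t(t + 1)(t + 3) = 0 at t ∈ {-3, -1, 0}.
The Hessian is diagonal: diag(E_ss, E_tt). Second derivatives: E_ss(-3)=-18, E_ss(-1)=18; E_tt(-3)=-72, E_tt(-1)=24, E_tt(0)=-36.
Local minima occur where both diagonal entries positive: (-1, -1). Count: 1.

1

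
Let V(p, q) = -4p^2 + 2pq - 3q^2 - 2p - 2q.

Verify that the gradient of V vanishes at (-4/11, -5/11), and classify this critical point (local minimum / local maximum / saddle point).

∇V = (-8p + 2q - 2, 2p - 6q - 2); substituting (-4/11, -5/11) gives ∇V = (0, 0), so (-4/11, -5/11) is indeed a critical point.
The Hessian of V is constant: H = [[-8, 2], [2, -6]].
det(H) = (-8)·(-6) − 2² = 44.
det(H) > 0 and tr(H) = -14 < 0, so H is negative definite and the point is a local maximum.

local maximum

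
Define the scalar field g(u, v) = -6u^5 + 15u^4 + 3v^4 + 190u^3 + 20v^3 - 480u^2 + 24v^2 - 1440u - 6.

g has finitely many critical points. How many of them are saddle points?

g separates as a function of u plus a function of v, so ∇g=0 decouples.
∂g/∂u = -30(u - 4)(u - 3)(u + 1)(u + 4) = 0 at u ∈ {-4, -1, 3, 4}; ∂g/∂v = 12v(v + 1)(v + 4) = 0 at v ∈ {-4, -1, 0}.
The Hessian is diagonal: diag(g_uu, g_vv). Second derivatives: g_uu(-4)=5040, g_uu(-1)=-1800, g_uu(3)=840, g_uu(4)=-1200; g_vv(-4)=144, g_vv(-1)=-36, g_vv(0)=48.
Saddle points occur where the two diagonal entries have opposite signs: (-4, -1), (-1, -4), (-1, 0), (3, -1), (4, -4), (4, 0). Count: 6.

6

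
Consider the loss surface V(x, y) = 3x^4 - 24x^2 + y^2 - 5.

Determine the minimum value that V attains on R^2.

-53

V(x,y) separates as P(x) + Q(y) − 5, so its minimum is min P + min Q − 5.
P'(x) = 12x(x - 2)(x + 2) vanishes at x ∈ {-2, 0, 2}; Q'(y) = 2y vanishes at y ∈ {0}.
Local minima of P (where P''>0): P(-2)=-48, P(2)=-48. Local minima of Q: Q(0)=0.
So the global minimum of V is P(-2) + Q(0) − 5 = -48 + 0 − 5 = -53, attained at (-2, 0).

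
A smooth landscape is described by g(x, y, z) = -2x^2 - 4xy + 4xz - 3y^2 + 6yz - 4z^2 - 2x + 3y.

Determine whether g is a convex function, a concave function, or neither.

concave

g is quadratic, so its Hessian is the constant matrix H = [[-4, -4, 4], [-4, -6, 6], [4, 6, -8]].
Leading principal minors: -4, 8, -16.
Signs alternate −, +, − ⇒ H ≺ 0 ⇒ concave.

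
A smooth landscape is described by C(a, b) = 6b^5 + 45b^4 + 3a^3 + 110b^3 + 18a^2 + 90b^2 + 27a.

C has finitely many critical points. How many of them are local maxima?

2

C separates as a function of a plus a function of b, so ∇C=0 decouples.
∂C/∂a = 9(a + 1)(a + 3) = 0 at a ∈ {-3, -1}; ∂C/∂b = 30b(b + 1)(b + 2)(b + 3) = 0 at b ∈ {-3, -2, -1, 0}.
The Hessian is diagonal: diag(C_aa, C_bb). Second derivatives: C_aa(-3)=-18, C_aa(-1)=18; C_bb(-3)=-180, C_bb(-2)=60, C_bb(-1)=-60, C_bb(0)=180.
Local maxima occur where both diagonal entries negative: (-3, -3), (-3, -1). Count: 2.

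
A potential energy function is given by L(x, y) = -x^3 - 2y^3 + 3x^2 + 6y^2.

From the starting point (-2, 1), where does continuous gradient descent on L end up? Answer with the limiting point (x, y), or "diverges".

(0, 0)

L is separable, so gradient descent decouples: x follows -∂L/∂x, y follows -∂L/∂y.
∂L/∂x = -3x(x - 2); at x=-2 this is -24, so x increases.
∂L/∂y = -6y(y - 2); at y=1 this is 6, so y decreases.
x converges to its nearest critical value 0 (a local min of the x-part); y converges to 0. The iterate converges to (0, 0).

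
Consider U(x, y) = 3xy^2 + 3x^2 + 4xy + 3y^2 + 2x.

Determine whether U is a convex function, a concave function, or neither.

The term 3xy^2 is cubic, so the Hessian is not constant.
∂²U/∂y² = 6x + 6, which takes both signs as x varies (negative for sufficiently negative x). A diagonal entry of the Hessian changing sign means the Hessian is neither positive- nor negative-semidefinite on all of R^2.

neither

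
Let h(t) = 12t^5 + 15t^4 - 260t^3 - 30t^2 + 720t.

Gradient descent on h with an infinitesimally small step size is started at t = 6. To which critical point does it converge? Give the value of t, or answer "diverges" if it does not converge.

h'(t) = 60(t - 3)(t - 1)(t + 1)(t + 4), so h'(6) = 63000.
Gradient descent moves in the -h' direction, i.e. t is decreasing.
The nearest critical point in that direction is t = 3, where h'' = 3360 > 0 (a local minimum). The iterate converges there.

3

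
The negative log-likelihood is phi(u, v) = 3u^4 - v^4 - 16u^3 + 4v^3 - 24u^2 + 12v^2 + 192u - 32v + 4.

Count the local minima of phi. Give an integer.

2

phi separates as a function of u plus a function of v, so ∇phi=0 decouples.
∂phi/∂u = 12(u - 4)(u - 2)(u + 2) = 0 at u ∈ {-2, 2, 4}; ∂phi/∂v = -4(v - 4)(v - 1)(v + 2) = 0 at v ∈ {-2, 1, 4}.
The Hessian is diagonal: diag(phi_uu, phi_vv). Second derivatives: phi_uu(-2)=288, phi_uu(2)=-96, phi_uu(4)=144; phi_vv(-2)=-72, phi_vv(1)=36, phi_vv(4)=-72.
Local minima occur where both diagonal entries positive: (-2, 1), (4, 1). Count: 2.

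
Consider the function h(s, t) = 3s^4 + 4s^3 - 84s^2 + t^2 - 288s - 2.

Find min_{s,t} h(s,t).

h(s,t) separates as P(s) + Q(t) − 2, so its minimum is min P + min Q − 2.
P'(s) = 12(s - 4)(s + 2)(s + 3) vanishes at s ∈ {-3, -2, 4}; Q'(t) = 2t vanishes at t ∈ {0}.
Local minima of P (where P''>0): P(-3)=243, P(4)=-1472. Local minima of Q: Q(0)=0.
So the global minimum of h is P(4) + Q(0) − 2 = -1472 + 0 − 2 = -1474, attained at (4, 0).

-1474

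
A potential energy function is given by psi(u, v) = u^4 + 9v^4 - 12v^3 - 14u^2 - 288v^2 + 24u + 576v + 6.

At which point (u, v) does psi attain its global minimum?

psi(u,v) separates as P(u) + Q(v) + 6, so its minimum is min P + min Q + 6.
P'(u) = 4(u - 2)(u - 1)(u + 3) vanishes at u ∈ {-3, 1, 2}; Q'(v) = 36(v - 4)(v - 1)(v + 4) vanishes at v ∈ {-4, 1, 4}.
Local minima of P (where P''>0): P(-3)=-117, P(2)=8. Local minima of Q: Q(-4)=-3840, Q(4)=-768.
So the global minimum of psi is P(-3) + Q(-4) + 6 = -117 − 3840 + 6 = -3951, attained at (-3, -4).

(-3, -4)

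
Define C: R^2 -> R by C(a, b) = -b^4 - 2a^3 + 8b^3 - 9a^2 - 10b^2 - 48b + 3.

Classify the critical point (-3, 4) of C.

The mixed partial ∂²C/∂a∂b is 0, so the Hessian at any point is diag(C_aa, C_bb) = diag(-6(2a + 3), 4(-3b^2 + 12b - 5)).
At (-3, 4): H = diag(18, -20).
The eigenvalues have opposite signs, so H is indefinite: a saddle point.

saddle point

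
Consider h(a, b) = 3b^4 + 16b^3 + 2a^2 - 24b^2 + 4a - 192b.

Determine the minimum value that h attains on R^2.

h(a,b) separates as P(a) + Q(b), so its minimum is min P + min Q.
P'(a) = 4a + 4 vanishes at a ∈ {-1}; Q'(b) = 12(b - 2)(b + 2)(b + 4) vanishes at b ∈ {-4, -2, 2}.
Local minima of P (where P''>0): P(-1)=-2. Local minima of Q: Q(-4)=128, Q(2)=-304.
So the global minimum of h is P(-1) + Q(2) = -2 − 304 = -306, attained at (-1, 2).

-306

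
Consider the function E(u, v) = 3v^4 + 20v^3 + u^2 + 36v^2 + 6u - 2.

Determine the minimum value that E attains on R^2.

-11

E(u,v) separates as P(u) + Q(v) − 2, so its minimum is min P + min Q − 2.
P'(u) = 2u + 6 vanishes at u ∈ {-3}; Q'(v) = 12v(v + 2)(v + 3) vanishes at v ∈ {-3, -2, 0}.
Local minima of P (where P''>0): P(-3)=-9. Local minima of Q: Q(-3)=27, Q(0)=0.
So the global minimum of E is P(-3) + Q(0) − 2 = -9 + 0 − 2 = -11, attained at (-3, 0).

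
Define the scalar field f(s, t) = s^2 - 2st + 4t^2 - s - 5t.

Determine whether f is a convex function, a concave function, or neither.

f is quadratic, so its Hessian is the constant matrix H = [[2, -2], [-2, 8]].
det(H) = 12, tr(H) = 10.
det(H) > 0 and tr(H) > 0, so H is positive definite everywhere: convex.

convex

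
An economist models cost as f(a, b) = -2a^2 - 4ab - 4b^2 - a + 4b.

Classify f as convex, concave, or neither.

f is quadratic, so its Hessian is the constant matrix H = [[-4, -4], [-4, -8]].
det(H) = 16, tr(H) = -12.
det(H) > 0 and tr(H) < 0, so H is negative definite everywhere: concave.

concave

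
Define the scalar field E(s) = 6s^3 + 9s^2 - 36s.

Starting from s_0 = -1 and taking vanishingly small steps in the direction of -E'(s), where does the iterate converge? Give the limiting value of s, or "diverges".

E'(s) = 18(s - 1)(s + 2), so E'(-1) = -36.
Gradient descent moves in the -E' direction, i.e. s is increasing.
The nearest critical point in that direction is s = 1, where E'' = 54 > 0 (a local minimum). The iterate converges there.

1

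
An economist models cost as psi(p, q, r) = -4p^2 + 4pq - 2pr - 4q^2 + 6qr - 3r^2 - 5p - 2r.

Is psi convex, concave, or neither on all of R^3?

concave

psi is quadratic, so its Hessian is the constant matrix H = [[-8, 4, -2], [4, -8, 6], [-2, 6, -6]].
Leading principal minors: -8, 48, -64.
Signs alternate −, +, − ⇒ H ≺ 0 ⇒ concave.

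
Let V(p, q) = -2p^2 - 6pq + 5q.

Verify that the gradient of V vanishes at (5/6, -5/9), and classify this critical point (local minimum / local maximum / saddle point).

saddle point

∇V = (-4p - 6q, -6p + 5); substituting (5/6, -5/9) gives ∇V = (0, 0), so (5/6, -5/9) is indeed a critical point.
The Hessian of V is constant: H = [[-4, -6], [-6, 0]].
det(H) = (-4)·0 − (-6)² = -36.
Since det(H) < 0, H is indefinite and the critical point is a saddle point.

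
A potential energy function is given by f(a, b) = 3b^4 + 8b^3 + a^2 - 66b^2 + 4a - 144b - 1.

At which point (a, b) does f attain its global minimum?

(-2, 3)

f(a,b) separates as P(a) + Q(b) − 1, so its minimum is min P + min Q − 1.
P'(a) = 2a + 4 vanishes at a ∈ {-2}; Q'(b) = 12(b - 3)(b + 1)(b + 4) vanishes at b ∈ {-4, -1, 3}.
Local minima of P (where P''>0): P(-2)=-4. Local minima of Q: Q(-4)=-224, Q(3)=-567.
So the global minimum of f is P(-2) + Q(3) − 1 = -4 − 567 − 1 = -572, attained at (-2, 3).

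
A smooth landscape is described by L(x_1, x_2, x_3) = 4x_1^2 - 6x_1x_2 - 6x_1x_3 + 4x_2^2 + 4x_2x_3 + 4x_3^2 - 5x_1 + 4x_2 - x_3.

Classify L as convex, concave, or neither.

convex

L is quadratic, so its Hessian is the constant matrix H = [[8, -6, -6], [-6, 8, 4], [-6, 4, 8]].
Leading principal minors: 8, 28, 96.
All positive ⇒ H ≻ 0 ⇒ convex.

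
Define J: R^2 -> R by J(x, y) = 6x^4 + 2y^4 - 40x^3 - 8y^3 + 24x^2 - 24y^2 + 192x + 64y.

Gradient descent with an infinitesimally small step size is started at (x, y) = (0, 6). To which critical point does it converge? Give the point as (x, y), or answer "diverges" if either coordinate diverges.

(-1, 4)

J is separable, so gradient descent decouples: x follows -∂J/∂x, y follows -∂J/∂y.
∂J/∂x = 24(x - 4)(x - 2)(x + 1); at x=0 this is 192, so x decreases.
∂J/∂y = 8(y - 4)(y - 1)(y + 2); at y=6 this is 640, so y decreases.
x converges to its nearest critical value -1 (a local min of the x-part); y converges to 4. The iterate converges to (-1, 4).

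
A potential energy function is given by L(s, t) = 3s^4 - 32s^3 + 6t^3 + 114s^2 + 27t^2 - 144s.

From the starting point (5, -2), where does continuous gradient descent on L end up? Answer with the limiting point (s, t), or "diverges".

(4, 0)

L is separable, so gradient descent decouples: s follows -∂L/∂s, t follows -∂L/∂t.
∂L/∂s = 12(s - 4)(s - 3)(s - 1); at s=5 this is 96, so s decreases.
∂L/∂t = 18t(t + 3); at t=-2 this is -36, so t increases.
s converges to its nearest critical value 4 (a local min of the s-part); t converges to 0. The iterate converges to (4, 0).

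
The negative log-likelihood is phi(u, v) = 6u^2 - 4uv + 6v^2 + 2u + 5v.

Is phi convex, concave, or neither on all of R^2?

convex

phi is quadratic, so its Hessian is the constant matrix H = [[12, -4], [-4, 12]].
det(H) = 128, tr(H) = 24.
det(H) > 0 and tr(H) > 0, so H is positive definite everywhere: convex.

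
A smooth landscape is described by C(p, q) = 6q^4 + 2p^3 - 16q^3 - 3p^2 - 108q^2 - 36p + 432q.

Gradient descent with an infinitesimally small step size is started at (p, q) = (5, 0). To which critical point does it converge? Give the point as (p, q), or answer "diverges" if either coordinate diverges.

(3, -3)

C is separable, so gradient descent decouples: p follows -∂C/∂p, q follows -∂C/∂q.
∂C/∂p = 6(p - 3)(p + 2); at p=5 this is 84, so p decreases.
∂C/∂q = 24(q - 3)(q - 2)(q + 3); at q=0 this is 432, so q decreases.
p converges to its nearest critical value 3 (a local min of the p-part); q converges to -3. The iterate converges to (3, -3).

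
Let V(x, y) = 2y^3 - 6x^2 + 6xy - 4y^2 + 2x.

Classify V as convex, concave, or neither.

neither

The term 2y^3 is cubic, so the Hessian is not constant.
∂²V/∂y² = 12y - 8, which takes both signs as y varies (negative for sufficiently negative y). A diagonal entry of the Hessian changing sign means the Hessian is neither positive- nor negative-semidefinite on all of R^2.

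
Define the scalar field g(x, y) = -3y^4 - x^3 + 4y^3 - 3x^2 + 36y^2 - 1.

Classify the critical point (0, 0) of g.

saddle point

The mixed partial ∂²g/∂x∂y is 0, so the Hessian at any point is diag(g_xx, g_yy) = diag(-6(x + 1), 12(-3y^2 + 2y + 6)).
At (0, 0): H = diag(-6, 72).
The eigenvalues have opposite signs, so H is indefinite: a saddle point.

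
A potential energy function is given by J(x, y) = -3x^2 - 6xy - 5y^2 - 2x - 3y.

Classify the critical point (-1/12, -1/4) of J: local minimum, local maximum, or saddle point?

local maximum

The Hessian of J is constant: H = [[-6, -6], [-6, -10]].
det(H) = (-6)·(-10) − (-6)² = 24.
det(H) > 0 and tr(H) = -16 < 0, so H is negative definite and the point is a local maximum.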